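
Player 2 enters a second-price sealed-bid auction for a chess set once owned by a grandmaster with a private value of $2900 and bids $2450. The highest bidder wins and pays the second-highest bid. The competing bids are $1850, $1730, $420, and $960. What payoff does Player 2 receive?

$1050

Highest competing bid: $1850.
Player 2's bid $2450 is the highest overall, so Player 2 wins and pays the second-highest bid, $1850.
Payoff = value − price = $2900 − $1850 = $1050.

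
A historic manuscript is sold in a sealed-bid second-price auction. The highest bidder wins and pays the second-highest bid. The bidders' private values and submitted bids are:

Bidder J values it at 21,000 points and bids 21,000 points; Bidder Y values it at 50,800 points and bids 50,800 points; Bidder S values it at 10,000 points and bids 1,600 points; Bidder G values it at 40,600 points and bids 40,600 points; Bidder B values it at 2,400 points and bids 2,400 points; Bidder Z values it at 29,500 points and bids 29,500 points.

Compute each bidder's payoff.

Sorted high to low: Bidder Y 50,800 points, then Bidder G 40,600 points, then Bidder Z 29,500 points, then Bidder J 21,000 points, then Bidder B 2,400 points, then Bidder S 1,600 points.
Bidder Y has the top bid and wins; the price is the second-highest bid, 40,600 points.
Bidder Y's payoff = 50,800 points − 40,600 points = 10,200 points. All other bidders lose, so their payoff is 0.

Payoffs: Bidder J 0 points, Bidder Y 10,200 points, Bidder S 0 points, Bidder G 0 points, Bidder B 0 points, Bidder Z 0 points.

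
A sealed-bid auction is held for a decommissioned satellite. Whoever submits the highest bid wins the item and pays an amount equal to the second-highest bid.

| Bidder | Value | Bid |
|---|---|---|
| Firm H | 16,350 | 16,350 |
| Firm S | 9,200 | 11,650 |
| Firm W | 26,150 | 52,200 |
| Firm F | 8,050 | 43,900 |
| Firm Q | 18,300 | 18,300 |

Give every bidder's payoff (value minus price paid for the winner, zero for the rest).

Ordered from highest: Firm W 52,200, then Firm F 43,900, then Firm Q 18,300, then Firm H 16,350, then Firm S 11,650.
Firm W has the top bid and wins; the price is the second-highest bid, 43,900.
Firm W's payoff = 26,150 − 43,900 = -17,750. All other bidders lose, so their payoff is 0.

Firm H 0, Firm S 0, Firm W -17,750, Firm F 0, Firm Q 0.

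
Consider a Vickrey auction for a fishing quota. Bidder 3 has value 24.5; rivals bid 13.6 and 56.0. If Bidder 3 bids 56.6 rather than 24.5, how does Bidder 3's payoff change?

-31.5

The highest competing bid is 56.0.
Bidding truthfully at 24.5: the top bid is 56.0 (a rival), so Bidder 3 loses. Payoff = 0.0.
Bidding 56.6: Bidder 3 has the top bid, wins, and pays the second-highest bid 56.0. Payoff = 24.5 − 56.0 = -31.5.
Change = -31.5 − 0.0 = -31.5.
This is the dominant-strategy logic: truthful bidding weakly beats any alternative.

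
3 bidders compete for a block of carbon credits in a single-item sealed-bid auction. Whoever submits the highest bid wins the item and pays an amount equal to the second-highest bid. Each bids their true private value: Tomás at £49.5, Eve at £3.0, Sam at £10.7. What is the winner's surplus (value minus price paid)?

Winner's surplus: £38.8.

Ordered from highest: Tomás £49.5, then Sam £10.7, then Eve £3.0.
Tomás wins with the top bid and pays the second-highest, £10.7.
Surplus = £49.5 − £10.7 = £38.8.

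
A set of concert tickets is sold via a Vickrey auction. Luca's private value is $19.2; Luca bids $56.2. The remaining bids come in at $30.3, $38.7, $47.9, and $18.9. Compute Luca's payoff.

Luca's payoff: -$28.7.

Highest competing bid: $47.9.
Luca's bid $56.2 is the highest overall, so Luca wins and pays the second-highest bid, $47.9.
Payoff = value − price = $19.2 − $47.9 = -$28.7.
Overbidding won the item at a price above value — truthful bidding would have avoided this loss.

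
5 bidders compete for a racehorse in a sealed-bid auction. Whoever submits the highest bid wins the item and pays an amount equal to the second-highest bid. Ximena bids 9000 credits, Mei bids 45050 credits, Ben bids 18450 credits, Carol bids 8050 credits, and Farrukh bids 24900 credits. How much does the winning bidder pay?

Bids in descending order: Mei 45050 credits; Farrukh 24900 credits; Ben 18450 credits; Ximena 9000 credits; Carol 8050 credits.
Mei has the highest bid, so Mei wins.
The second-highest bid is 24900 credits, so that is what Mei pays.

24900 credits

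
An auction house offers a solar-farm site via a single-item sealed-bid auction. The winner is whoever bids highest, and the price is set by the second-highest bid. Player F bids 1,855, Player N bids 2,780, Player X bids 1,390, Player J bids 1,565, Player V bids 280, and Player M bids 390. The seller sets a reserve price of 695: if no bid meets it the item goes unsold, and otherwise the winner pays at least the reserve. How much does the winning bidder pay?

1,855

Bids in descending order: Player N 2,780 > Player F 1,855 > Player J 1,565 > Player X 1,390 > Player M 390 > Player V 280.
Player N has the highest bid, so Player N wins.
The second-highest bid is 1,855, which exceeds the reserve, so that sets the price.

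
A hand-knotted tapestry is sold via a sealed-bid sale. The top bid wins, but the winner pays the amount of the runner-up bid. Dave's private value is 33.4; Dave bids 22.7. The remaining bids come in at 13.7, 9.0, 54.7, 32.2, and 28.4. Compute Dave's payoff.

Payoff = 0.0.

Highest competing bid: 54.7.
Dave's bid 22.7 is not the highest, so Dave loses, pays nothing, and earns zero payoff.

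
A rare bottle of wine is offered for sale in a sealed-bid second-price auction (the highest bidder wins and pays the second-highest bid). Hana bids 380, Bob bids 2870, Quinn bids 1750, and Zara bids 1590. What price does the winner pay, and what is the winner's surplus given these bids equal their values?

Ordered from highest: Bob 2870; Quinn 1750; Zara 1590; Hana 380.
Bob is the highest bidder, so Bob wins.
Under the second-price rule, the price is the second-highest bid: 1750.
Surplus = 2870 − 1750 = 1120.

Price 1750; surplus 1120.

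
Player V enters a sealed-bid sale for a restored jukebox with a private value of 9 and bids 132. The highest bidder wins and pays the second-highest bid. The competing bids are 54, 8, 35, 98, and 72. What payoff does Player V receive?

Payoff = -89.

Highest competing bid: 98.
Player V's bid 132 is the highest overall, so Player V wins and pays the second-highest bid, 98.
Payoff = value − price = 9 − 98 = -89.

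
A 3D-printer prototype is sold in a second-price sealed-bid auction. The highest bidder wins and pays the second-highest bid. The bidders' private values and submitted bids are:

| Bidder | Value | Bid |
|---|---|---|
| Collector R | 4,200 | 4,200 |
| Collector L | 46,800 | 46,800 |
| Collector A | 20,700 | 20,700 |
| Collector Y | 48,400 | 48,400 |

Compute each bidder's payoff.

Ordered from highest: Collector Y 48,400 > Collector L 46,800 > Collector A 20,700 > Collector R 4,200.
Collector Y has the top bid and wins; the price is the second-highest bid, 46,800.
Collector Y's payoff = 48,400 − 46,800 = 1,600. All other bidders lose, so their payoff is 0.

Collector R 0, Collector L 0, Collector A 0, Collector Y 1,600.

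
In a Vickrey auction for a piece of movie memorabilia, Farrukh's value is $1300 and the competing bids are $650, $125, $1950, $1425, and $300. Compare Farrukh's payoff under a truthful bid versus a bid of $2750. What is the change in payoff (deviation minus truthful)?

The highest competing bid is $1950.
Bidding truthfully at $1300: the top bid is $1950 (a rival), so Farrukh loses. Payoff = $0.
Bidding $2750: Farrukh has the top bid, wins, and pays the second-highest bid $1950. Payoff = $1300 − $1950 = -$650.
Change = -$650 − $0 = -$650.

Change in payoff: -$650.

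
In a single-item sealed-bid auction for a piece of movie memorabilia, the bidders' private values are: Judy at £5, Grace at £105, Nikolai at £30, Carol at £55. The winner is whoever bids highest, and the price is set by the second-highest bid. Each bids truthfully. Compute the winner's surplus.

Winner's surplus: £50.

Ordered from highest: Grace £105; Carol £55; Nikolai £30; Judy £5.
Grace wins with the top bid and pays the second-highest, £55.
Surplus = £105 − £55 = £50.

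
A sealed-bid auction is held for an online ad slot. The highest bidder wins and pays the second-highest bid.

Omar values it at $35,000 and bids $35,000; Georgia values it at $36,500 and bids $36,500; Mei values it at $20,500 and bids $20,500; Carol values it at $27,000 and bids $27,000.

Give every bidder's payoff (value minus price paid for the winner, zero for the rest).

Omar $0, Georgia $1,500, Mei $0, Carol $0.

Sorted high to low: Georgia $36,500, then Omar $35,000, then Carol $27,000, then Mei $20,500.
Georgia has the top bid and wins; the price is the second-highest bid, $35,000.
Georgia's payoff = $36,500 − $35,000 = $1,500. All other bidders lose, so their payoff is 0.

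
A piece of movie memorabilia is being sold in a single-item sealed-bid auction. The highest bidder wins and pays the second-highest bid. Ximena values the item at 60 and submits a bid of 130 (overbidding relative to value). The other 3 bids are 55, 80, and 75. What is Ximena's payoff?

Ximena's payoff: -20.

Highest competing bid: 80.
Ximena's bid 130 is the highest overall, so Ximena wins and pays the second-highest bid, 80.
Payoff = value − price = 60 − 80 = -20.
Overbidding won the item at a price above value — truthful bidding would have avoided this loss.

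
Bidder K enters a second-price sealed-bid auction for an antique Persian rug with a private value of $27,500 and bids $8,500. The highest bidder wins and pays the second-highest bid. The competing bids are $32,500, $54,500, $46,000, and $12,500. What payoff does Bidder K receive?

$0

Highest competing bid: $54,500.
Bidder K's bid $8,500 is not the highest, so Bidder K loses, pays nothing, and earns zero payoff.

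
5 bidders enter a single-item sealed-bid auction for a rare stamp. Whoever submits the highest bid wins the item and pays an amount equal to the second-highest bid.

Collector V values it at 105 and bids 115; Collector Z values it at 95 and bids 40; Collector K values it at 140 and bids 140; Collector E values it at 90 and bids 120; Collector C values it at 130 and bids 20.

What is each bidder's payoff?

Collector V 0, Collector Z 0, Collector K 20, Collector E 0, Collector C 0.

Sorted high to low: Collector K 140, then Collector E 120, then Collector V 115, then Collector Z 40, then Collector C 20.
Collector K has the top bid and wins; the price is the second-highest bid, 120.
Collector K's payoff = 140 − 120 = 20. All other bidders lose, so their payoff is 0.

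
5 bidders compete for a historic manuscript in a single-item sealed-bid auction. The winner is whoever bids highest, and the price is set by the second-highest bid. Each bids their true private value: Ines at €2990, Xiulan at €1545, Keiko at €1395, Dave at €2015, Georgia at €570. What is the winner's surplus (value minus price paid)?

€975

Bids in descending order: Ines €2990, then Dave €2015, then Xiulan €1545, then Keiko €1395, then Georgia €570.
Ines wins with the top bid and pays the second-highest, €2015.
Surplus = €2990 − €2015 = €975.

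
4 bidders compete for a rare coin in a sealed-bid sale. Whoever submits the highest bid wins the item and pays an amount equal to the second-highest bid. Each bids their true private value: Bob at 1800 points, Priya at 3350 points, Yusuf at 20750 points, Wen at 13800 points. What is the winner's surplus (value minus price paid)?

Surplus = 6950 points.

Bids in descending order: Yusuf 20750 points > Wen 13800 points > Priya 3350 points > Bob 1800 points.
Yusuf wins with the top bid and pays the second-highest, 13800 points.
Surplus = 20750 points − 13800 points = 6950 points.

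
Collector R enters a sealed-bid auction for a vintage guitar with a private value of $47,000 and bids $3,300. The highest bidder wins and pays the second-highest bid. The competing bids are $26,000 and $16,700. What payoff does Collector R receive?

Collector R's payoff: $0.

Highest competing bid: $26,000.
Collector R's bid $3,300 is not the highest, so Collector R loses, pays nothing, and earns zero payoff.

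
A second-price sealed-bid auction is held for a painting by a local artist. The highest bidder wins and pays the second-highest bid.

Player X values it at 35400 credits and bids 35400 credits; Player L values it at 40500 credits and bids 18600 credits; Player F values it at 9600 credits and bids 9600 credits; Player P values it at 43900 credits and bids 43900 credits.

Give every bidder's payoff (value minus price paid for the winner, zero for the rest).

Player X 0 credits, Player L 0 credits, Player F 0 credits, Player P 8500 credits.

Bids in descending order: Player P 43900 credits > Player X 35400 credits > Player L 18600 credits > Player F 9600 credits.
Player P has the top bid and wins; the price is the second-highest bid, 35400 credits.
Player P's payoff = 43900 credits − 35400 credits = 8500 credits. All other bidders lose, so their payoff is 0.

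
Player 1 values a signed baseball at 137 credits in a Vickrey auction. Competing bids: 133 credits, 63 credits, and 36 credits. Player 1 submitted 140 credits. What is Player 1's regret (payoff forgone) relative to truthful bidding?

0 credits

The highest competing bid is 133 credits.
Bidding truthfully at 137 credits: Player 1 has the top bid, wins, and pays the second-highest bid 133 credits. Payoff = 137 credits − 133 credits = 4 credits.
Bidding 140 credits: Player 1 has the top bid, wins, and pays the second-highest bid 133 credits. Payoff = 137 credits − 133 credits = 4 credits.
Regret = truthful payoff − actual payoff = 4 credits − 4 credits = 0 credits.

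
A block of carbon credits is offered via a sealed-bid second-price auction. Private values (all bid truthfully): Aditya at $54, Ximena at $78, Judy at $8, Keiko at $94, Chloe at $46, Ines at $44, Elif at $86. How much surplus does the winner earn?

Surplus = $8.

Ranking the bids: Keiko $94 > Elif $86 > Ximena $78 > Aditya $54 > Chloe $46 > Ines $44 > Judy $8.
Keiko wins with the top bid and pays the second-highest, $86.
Surplus = $94 − $86 = $8.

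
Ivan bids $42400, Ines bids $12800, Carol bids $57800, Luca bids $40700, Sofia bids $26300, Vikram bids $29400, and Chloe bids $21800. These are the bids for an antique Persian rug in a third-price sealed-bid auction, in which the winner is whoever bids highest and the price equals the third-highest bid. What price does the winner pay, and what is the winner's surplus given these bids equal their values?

Price $40700; surplus $17100.

Bids in descending order: Carol $57800 > Ivan $42400 > Luca $40700 > Vikram $29400 > Sofia $26300 > Chloe $21800 > Ines $12800.
Carol is the highest bidder, so Carol wins.
Under the third-price rule, the price is the third-highest bid: $40700.
Surplus = $57800 − $40700 = $17100.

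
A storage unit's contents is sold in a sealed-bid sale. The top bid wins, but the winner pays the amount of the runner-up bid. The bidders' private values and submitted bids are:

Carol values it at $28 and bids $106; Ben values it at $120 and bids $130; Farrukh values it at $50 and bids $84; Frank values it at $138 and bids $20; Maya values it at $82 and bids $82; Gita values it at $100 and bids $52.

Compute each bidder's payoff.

Carol $0, Ben $14, Farrukh $0, Frank $0, Maya $0, Gita $0.

Ranking the bids: Ben $130, then Carol $106, then Farrukh $84, then Maya $82, then Gita $52, then Frank $20.
Ben has the top bid and wins; the price is the second-highest bid, $106.
Ben's payoff = $120 − $106 = $14. All other bidders lose, so their payoff is 0.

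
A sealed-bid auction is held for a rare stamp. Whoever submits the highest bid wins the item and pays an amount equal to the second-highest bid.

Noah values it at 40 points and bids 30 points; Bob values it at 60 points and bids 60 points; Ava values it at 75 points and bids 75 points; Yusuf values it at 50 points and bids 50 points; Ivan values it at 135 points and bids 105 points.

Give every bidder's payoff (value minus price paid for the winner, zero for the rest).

Payoffs: Noah 0 points, Bob 0 points, Ava 0 points, Yusuf 0 points, Ivan 60 points.

Ordered from highest: Ivan 105 points > Ava 75 points > Bob 60 points > Yusuf 50 points > Noah 30 points.
Ivan has the top bid and wins; the price is the second-highest bid, 75 points.
Ivan's payoff = 135 points − 75 points = 60 points. All other bidders lose, so their payoff is 0.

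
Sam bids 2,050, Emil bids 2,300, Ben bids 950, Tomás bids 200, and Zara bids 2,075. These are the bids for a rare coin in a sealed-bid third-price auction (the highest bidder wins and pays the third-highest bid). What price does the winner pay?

2,050

Sorted high to low: Emil 2,300 > Zara 2,075 > Sam 2,050 > Ben 950 > Tomás 200.
Emil is the highest bidder, so Emil wins.
Under the third-price rule, the price is the third-highest bid: 2,050.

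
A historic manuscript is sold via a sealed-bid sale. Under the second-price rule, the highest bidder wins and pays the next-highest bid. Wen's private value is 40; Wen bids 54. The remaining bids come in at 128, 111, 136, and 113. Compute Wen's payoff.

Highest competing bid: 136.
Wen's bid 54 is not the highest, so Wen loses, pays nothing, and earns zero payoff.

Wen's payoff: 0.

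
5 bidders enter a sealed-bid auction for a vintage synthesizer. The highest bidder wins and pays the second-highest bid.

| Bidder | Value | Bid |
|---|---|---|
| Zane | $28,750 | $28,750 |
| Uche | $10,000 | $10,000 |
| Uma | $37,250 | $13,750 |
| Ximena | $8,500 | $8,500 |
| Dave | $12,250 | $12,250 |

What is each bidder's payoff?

Ranking the bids: Zane $28,750, then Uma $13,750, then Dave $12,250, then Uche $10,000, then Ximena $8,500.
Zane has the top bid and wins; the price is the second-highest bid, $13,750.
Zane's payoff = $28,750 − $13,750 = $15,000. All other bidders lose, so their payoff is 0.

Zane $15,000, Uche $0, Uma $0, Ximena $0, Dave $0.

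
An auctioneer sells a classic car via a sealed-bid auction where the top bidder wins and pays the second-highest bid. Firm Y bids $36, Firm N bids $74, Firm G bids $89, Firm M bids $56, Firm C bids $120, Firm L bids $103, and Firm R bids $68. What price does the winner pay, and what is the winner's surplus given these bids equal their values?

Price $103; surplus $17.

Bids in descending order: Firm C $120; Firm L $103; Firm G $89; Firm N $74; Firm R $68; Firm M $56; Firm Y $36.
Firm C is the highest bidder, so Firm C wins.
Under the second-price rule, the price is the second-highest bid: $103.
Surplus = $120 − $103 = $17.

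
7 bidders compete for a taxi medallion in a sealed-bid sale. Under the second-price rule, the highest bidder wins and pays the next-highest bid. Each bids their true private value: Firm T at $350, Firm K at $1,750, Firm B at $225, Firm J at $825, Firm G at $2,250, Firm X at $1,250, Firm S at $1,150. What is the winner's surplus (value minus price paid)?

$500

Ranking the bids: Firm G $2,250; Firm K $1,750; Firm X $1,250; Firm S $1,150; Firm J $825; Firm T $350; Firm B $225.
Firm G wins with the top bid and pays the second-highest, $1,750.
Surplus = $2,250 − $1,750 = $500.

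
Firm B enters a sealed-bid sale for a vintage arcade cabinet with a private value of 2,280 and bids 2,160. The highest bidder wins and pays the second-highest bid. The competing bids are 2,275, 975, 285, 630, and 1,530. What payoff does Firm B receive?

Firm B's payoff: 0.

Highest competing bid: 2,275.
Firm B's bid 2,160 is not the highest, so Firm B loses, pays nothing, and earns zero payoff.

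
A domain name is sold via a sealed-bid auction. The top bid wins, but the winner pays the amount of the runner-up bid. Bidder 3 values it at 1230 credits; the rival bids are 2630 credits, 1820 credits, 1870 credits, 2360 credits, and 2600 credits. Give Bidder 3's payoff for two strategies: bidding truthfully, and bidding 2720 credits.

The highest competing bid is 2630 credits.
Bidding truthfully at 1230 credits: the top bid is 2630 credits (a rival), so Bidder 3 loses. Payoff = 0 credits.
Bidding 2720 credits: Bidder 3 has the top bid, wins, and pays the second-highest bid 2630 credits. Payoff = 1230 credits − 2630 credits = -1400 credits.

(a) 0 credits  (b) -1400 credits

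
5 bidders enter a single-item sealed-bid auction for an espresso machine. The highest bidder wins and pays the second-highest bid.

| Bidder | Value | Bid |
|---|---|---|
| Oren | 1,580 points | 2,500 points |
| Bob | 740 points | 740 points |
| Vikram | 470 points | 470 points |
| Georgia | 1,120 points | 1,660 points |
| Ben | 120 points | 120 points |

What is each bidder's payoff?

Oren -80 points, Bob 0 points, Vikram 0 points, Georgia 0 points, Ben 0 points.

Ordered from highest: Oren 2,500 points > Georgia 1,660 points > Bob 740 points > Vikram 470 points > Ben 120 points.
Oren has the top bid and wins; the price is the second-highest bid, 1,660 points.
Oren's payoff = 1,580 points − 1,660 points = -80 points. All other bidders lose, so their payoff is 0.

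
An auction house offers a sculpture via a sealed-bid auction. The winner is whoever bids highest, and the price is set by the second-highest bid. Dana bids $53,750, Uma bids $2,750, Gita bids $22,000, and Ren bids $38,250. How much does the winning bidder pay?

Price paid: $38,250.

Bids in descending order: Dana $53,750 > Ren $38,250 > Gita $22,000 > Uma $2,750.
Dana has the highest bid, so Dana wins.
The second-highest bid is $38,250, so that is what Dana pays.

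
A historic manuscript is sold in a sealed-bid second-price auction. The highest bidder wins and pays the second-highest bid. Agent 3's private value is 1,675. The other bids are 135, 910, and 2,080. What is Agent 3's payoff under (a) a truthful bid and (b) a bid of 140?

The highest competing bid is 2,080.
Bidding truthfully at 1,675: the top bid is 2,080 (a rival), so Agent 3 loses. Payoff = 0.
Bidding 140: the top bid is 2,080 (a rival), so Agent 3 loses. Payoff = 0.
The bid only affects whether you win, not the price — here both bids land on the same side of the top rival bid, so the deviation is payoff-neutral.

Truthful: 0; alternative: 0.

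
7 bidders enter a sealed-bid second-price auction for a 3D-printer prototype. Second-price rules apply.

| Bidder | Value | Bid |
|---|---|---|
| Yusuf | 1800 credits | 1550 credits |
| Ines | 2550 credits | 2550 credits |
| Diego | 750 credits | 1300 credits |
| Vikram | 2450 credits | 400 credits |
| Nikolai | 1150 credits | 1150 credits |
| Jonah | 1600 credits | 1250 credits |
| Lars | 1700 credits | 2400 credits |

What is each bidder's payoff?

Yusuf 0 credits, Ines 150 credits, Diego 0 credits, Vikram 0 credits, Nikolai 0 credits, Jonah 0 credits, Lars 0 credits.

Ranking the bids: Ines 2550 credits, then Lars 2400 credits, then Yusuf 1550 credits, then Diego 1300 credits, then Jonah 1250 credits, then Nikolai 1150 credits, then Vikram 400 credits.
Ines has the top bid and wins; the price is the second-highest bid, 2400 credits.
Ines's payoff = 2550 credits − 2400 credits = 150 credits. All other bidders lose, so their payoff is 0.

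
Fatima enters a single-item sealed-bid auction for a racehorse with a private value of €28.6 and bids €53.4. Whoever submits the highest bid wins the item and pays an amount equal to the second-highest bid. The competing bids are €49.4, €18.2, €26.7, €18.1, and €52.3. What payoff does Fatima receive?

Highest competing bid: €52.3.
Fatima's bid €53.4 is the highest overall, so Fatima wins and pays the second-highest bid, €52.3.
Payoff = value − price = €28.6 − €52.3 = -€23.7.

Payoff = -€23.7.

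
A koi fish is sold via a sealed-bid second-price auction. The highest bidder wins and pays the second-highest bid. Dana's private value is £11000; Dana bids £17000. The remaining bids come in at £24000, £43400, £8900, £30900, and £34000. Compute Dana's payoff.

Highest competing bid: £43400.
Dana's bid £17000 is not the highest, so Dana loses, pays nothing, and earns zero payoff.

Dana's payoff: £0.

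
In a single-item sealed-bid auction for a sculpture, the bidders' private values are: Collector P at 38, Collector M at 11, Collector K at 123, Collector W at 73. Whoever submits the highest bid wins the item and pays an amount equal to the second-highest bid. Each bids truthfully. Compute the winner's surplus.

Sorted high to low: Collector K 123; Collector W 73; Collector P 38; Collector M 11.
Collector K wins with the top bid and pays the second-highest, 73.
Surplus = 123 − 73 = 50.

Surplus = 50.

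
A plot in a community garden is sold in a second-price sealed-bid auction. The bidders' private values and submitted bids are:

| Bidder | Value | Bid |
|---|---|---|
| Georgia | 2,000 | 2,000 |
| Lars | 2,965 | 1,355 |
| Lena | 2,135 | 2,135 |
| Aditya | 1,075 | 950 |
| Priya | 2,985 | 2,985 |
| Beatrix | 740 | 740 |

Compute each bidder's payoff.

Ranking the bids: Priya 2,985; Lena 2,135; Georgia 2,000; Lars 1,355; Aditya 950; Beatrix 740.
Priya has the top bid and wins; the price is the second-highest bid, 2,135.
Priya's payoff = 2,985 − 2,135 = 850. All other bidders lose, so their payoff is 0.

Payoffs: Georgia 0, Lars 0, Lena 0, Aditya 0, Priya 850, Beatrix 0.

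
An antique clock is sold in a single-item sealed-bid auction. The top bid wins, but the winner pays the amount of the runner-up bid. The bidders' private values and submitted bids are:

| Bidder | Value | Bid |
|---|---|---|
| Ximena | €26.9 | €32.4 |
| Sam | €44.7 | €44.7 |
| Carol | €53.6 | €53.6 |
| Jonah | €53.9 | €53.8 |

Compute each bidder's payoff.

Ximena €0.0, Sam €0.0, Carol €0.0, Jonah €0.3.

Ordered from highest: Jonah €53.8; Carol €53.6; Sam €44.7; Ximena €32.4.
Jonah has the top bid and wins; the price is the second-highest bid, €53.6.
Jonah's payoff = €53.9 − €53.6 = €0.3. All other bidders lose, so their payoff is 0.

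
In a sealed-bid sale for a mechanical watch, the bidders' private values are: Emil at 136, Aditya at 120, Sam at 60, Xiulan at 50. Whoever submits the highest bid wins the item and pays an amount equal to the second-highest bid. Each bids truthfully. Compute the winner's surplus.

Ranking the bids: Emil 136, then Aditya 120, then Sam 60, then Xiulan 50.
Emil wins with the top bid and pays the second-highest, 120.
Surplus = 136 − 120 = 16.

16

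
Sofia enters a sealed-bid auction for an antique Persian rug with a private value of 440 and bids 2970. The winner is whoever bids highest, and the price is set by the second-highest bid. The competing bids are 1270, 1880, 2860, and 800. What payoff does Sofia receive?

Highest competing bid: 2860.
Sofia's bid 2970 is the highest overall, so Sofia wins and pays the second-highest bid, 2860.
Payoff = value − price = 440 − 2860 = -2420.
Overbidding won the item at a price above value — truthful bidding would have avoided this loss.

Sofia's payoff: -2420.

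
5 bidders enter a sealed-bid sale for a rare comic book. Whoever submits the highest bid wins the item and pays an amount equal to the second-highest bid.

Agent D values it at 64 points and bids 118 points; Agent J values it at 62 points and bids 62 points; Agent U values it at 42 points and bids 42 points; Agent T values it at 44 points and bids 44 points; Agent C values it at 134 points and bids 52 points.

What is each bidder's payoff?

Ordered from highest: Agent D 118 points, then Agent J 62 points, then Agent C 52 points, then Agent T 44 points, then Agent U 42 points.
Agent D has the top bid and wins; the price is the second-highest bid, 62 points.
Agent D's payoff = 64 points − 62 points = 2 points. All other bidders lose, so their payoff is 0.

Agent D 2 points, Agent J 0 points, Agent U 0 points, Agent T 0 points, Agent C 0 points.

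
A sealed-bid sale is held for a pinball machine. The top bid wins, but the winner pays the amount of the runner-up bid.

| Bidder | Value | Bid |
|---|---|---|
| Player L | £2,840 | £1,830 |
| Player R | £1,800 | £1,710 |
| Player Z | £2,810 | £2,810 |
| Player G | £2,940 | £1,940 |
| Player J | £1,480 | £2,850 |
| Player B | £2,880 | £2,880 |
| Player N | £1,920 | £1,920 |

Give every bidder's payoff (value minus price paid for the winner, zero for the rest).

Ordered from highest: Player B £2,880 > Player J £2,850 > Player Z £2,810 > Player G £1,940 > Player N £1,920 > Player L £1,830 > Player R £1,710.
Player B has the top bid and wins; the price is the second-highest bid, £2,850.
Player B's payoff = £2,880 − £2,850 = £30. All other bidders lose, so their payoff is 0.

Payoffs: Player L £0, Player R £0, Player Z £0, Player G £0, Player J £0, Player B £30, Player N £0.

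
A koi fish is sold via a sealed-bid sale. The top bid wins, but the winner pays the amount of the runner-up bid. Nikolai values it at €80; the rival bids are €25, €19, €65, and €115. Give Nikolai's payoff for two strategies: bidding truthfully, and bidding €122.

The highest competing bid is €115.
Bidding truthfully at €80: the top bid is €115 (a rival), so Nikolai loses. Payoff = €0.
Bidding €122: Nikolai has the top bid, wins, and pays the second-highest bid €115. Payoff = €80 − €115 = -€35.

(a) €0  (b) -€35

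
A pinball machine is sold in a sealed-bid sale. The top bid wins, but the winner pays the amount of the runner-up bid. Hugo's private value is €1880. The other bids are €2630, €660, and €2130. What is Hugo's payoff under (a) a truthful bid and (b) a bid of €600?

The highest competing bid is €2630.
Bidding truthfully at €1880: the top bid is €2630 (a rival), so Hugo loses. Payoff = €0.
Bidding €600: the top bid is €2630 (a rival), so Hugo loses. Payoff = €0.

Truthful: €0; alternative: €0.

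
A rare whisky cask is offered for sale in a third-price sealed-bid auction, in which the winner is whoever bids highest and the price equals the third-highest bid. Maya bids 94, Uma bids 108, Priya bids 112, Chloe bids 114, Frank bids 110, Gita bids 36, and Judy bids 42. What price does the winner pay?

Price paid: 110.

Ranking the bids: Chloe 114; Priya 112; Frank 110; Uma 108; Maya 94; Judy 42; Gita 36.
Chloe is the highest bidder, so Chloe wins.
Under the third-price rule, the price is the third-highest bid: 110.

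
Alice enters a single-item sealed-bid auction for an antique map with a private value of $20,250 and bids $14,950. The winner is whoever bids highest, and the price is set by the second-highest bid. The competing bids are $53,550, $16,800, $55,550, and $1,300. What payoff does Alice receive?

Highest competing bid: $55,550.
Alice's bid $14,950 is not the highest, so Alice loses, pays nothing, and earns zero payoff.

Alice's payoff: $0.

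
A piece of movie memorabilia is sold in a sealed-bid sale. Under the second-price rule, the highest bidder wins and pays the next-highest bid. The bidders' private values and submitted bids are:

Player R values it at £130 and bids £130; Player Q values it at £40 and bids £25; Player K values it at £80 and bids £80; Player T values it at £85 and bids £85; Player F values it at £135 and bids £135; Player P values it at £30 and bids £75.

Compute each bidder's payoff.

Sorted high to low: Player F £135; Player R £130; Player T £85; Player K £80; Player P £75; Player Q £25.
Player F has the top bid and wins; the price is the second-highest bid, £130.
Player F's payoff = £135 − £130 = £5. All other bidders lose, so their payoff is 0.

Payoffs: Player R £0, Player Q £0, Player K £0, Player T £0, Player F £5, Player P £0.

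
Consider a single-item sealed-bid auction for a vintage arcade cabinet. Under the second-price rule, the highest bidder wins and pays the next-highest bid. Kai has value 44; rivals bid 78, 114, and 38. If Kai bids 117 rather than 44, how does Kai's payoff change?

-70

The highest competing bid is 114.
Bidding truthfully at 44: the top bid is 114 (a rival), so Kai loses. Payoff = 0.
Bidding 117: Kai has the top bid, wins, and pays the second-highest bid 114. Payoff = 44 − 114 = -70.
Change = -70 − 0 = -70.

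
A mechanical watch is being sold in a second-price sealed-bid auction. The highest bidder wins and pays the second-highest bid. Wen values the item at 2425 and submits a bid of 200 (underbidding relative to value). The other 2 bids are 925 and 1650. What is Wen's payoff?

0

Highest competing bid: 1650.
Wen's bid 200 is not the highest, so Wen loses, pays nothing, and earns zero payoff.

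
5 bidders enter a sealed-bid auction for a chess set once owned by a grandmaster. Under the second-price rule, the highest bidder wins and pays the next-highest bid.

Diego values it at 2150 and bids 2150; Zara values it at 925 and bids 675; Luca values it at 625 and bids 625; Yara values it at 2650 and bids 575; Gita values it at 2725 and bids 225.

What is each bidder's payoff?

Diego 1475, Zara 0, Luca 0, Yara 0, Gita 0.

Bids in descending order: Diego 2150 > Zara 675 > Luca 625 > Yara 575 > Gita 225.
Diego has the top bid and wins; the price is the second-highest bid, 675.
Diego's payoff = 2150 − 675 = 1475. All other bidders lose, so their payoff is 0.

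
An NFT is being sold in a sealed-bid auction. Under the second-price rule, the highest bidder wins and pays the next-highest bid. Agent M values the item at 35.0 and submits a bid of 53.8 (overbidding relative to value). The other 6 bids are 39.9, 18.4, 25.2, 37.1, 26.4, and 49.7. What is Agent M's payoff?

Payoff = -14.7.

Highest competing bid: 49.7.
Agent M's bid 53.8 is the highest overall, so Agent M wins and pays the second-highest bid, 49.7.
Payoff = value − price = 35.0 − 49.7 = -14.7.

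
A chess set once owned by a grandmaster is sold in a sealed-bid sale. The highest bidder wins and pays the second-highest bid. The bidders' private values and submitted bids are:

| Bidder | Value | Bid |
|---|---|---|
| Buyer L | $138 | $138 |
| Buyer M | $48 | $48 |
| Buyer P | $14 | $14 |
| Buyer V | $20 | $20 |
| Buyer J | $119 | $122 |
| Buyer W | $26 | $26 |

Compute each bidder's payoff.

Bids in descending order: Buyer L $138, then Buyer J $122, then Buyer M $48, then Buyer W $26, then Buyer V $20, then Buyer P $14.
Buyer L has the top bid and wins; the price is the second-highest bid, $122.
Buyer L's payoff = $138 − $122 = $16. All other bidders lose, so their payoff is 0.

Buyer L $16, Buyer M $0, Buyer P $0, Buyer V $0, Buyer J $0, Buyer W $0.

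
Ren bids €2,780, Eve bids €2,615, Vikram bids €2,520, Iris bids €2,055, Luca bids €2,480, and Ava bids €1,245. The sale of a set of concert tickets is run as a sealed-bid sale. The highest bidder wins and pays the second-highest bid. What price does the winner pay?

Ordered from highest: Ren €2,780 > Eve €2,615 > Vikram €2,520 > Luca €2,480 > Iris €2,055 > Ava €1,245.
Ren has the highest bid, so Ren wins.
The second-highest bid is €2,615, so that is what Ren pays.

€2,615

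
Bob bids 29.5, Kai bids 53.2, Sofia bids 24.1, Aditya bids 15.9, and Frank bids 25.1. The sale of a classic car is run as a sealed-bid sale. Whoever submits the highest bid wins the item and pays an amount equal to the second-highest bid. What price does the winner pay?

Bids in descending order: Kai 53.2; Bob 29.5; Frank 25.1; Sofia 24.1; Aditya 15.9.
Kai has the highest bid, so Kai wins.
The second-highest bid is 29.5, so that is what Kai pays.

The winner pays 29.5.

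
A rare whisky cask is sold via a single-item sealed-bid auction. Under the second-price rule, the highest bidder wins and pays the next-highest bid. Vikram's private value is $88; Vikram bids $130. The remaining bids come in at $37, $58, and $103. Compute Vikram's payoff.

Highest competing bid: $103.
Vikram's bid $130 is the highest overall, so Vikram wins and pays the second-highest bid, $103.
Payoff = value − price = $88 − $103 = -$15.
Overbidding won the item at a price above value — truthful bidding would have avoided this loss.

Vikram's payoff: -$15.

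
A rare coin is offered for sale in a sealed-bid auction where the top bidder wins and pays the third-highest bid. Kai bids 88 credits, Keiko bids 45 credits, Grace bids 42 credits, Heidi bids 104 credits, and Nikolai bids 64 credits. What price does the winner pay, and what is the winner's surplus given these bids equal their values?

Price 64 credits; surplus 40 credits.

Ordered from highest: Heidi 104 credits, then Kai 88 credits, then Nikolai 64 credits, then Keiko 45 credits, then Grace 42 credits.
Heidi is the highest bidder, so Heidi wins.
Under the third-price rule, the price is the third-highest bid: 64 credits.
Surplus = 104 credits − 64 credits = 40 credits.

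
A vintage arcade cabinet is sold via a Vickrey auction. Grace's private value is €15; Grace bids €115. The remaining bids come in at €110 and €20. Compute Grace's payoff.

Payoff = -€95.

Highest competing bid: €110.
Grace's bid €115 is the highest overall, so Grace wins and pays the second-highest bid, €110.
Payoff = value − price = €15 − €110 = -€95.
Overbidding won the item at a price above value — truthful bidding would have avoided this loss.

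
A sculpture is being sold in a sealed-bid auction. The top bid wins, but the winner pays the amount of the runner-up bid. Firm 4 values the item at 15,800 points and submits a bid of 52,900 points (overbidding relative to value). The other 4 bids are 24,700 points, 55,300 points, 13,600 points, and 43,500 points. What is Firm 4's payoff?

Highest competing bid: 55,300 points.
Firm 4's bid 52,900 points is not the highest, so Firm 4 loses, pays nothing, and earns zero payoff.

The bidder's payoff: 0 points.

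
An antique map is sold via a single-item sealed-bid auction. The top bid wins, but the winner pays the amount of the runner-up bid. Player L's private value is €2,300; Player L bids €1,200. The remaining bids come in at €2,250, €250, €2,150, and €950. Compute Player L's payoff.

Payoff = €0.

Highest competing bid: €2,250.
Player L's bid €1,200 is not the highest, so Player L loses, pays nothing, and earns zero payoff.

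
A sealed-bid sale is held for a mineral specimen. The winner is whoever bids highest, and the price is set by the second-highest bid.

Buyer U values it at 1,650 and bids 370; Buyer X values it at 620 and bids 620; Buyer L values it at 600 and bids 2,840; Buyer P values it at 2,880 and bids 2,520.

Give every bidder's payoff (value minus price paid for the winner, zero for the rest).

Buyer U 0, Buyer X 0, Buyer L -1,920, Buyer P 0.

Ordered from highest: Buyer L 2,840, then Buyer P 2,520, then Buyer X 620, then Buyer U 370.
Buyer L has the top bid and wins; the price is the second-highest bid, 2,520.
Buyer L's payoff = 600 − 2,520 = -1,920. All other bidders lose, so their payoff is 0.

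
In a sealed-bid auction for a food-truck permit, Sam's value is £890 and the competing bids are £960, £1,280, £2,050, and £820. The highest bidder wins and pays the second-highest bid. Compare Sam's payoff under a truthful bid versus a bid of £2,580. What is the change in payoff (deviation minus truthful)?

Payoff change: -£1,160.

The highest competing bid is £2,050.
Bidding truthfully at £890: the top bid is £2,050 (a rival), so Sam loses. Payoff = £0.
Bidding £2,580: Sam has the top bid, wins, and pays the second-highest bid £2,050. Payoff = £890 − £2,050 = -£1,160.
Change = -£1,160 − £0 = -£1,160.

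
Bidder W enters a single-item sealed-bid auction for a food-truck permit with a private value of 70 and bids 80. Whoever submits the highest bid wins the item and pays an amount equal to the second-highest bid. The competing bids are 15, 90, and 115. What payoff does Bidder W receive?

Bidder W's payoff: 0.

Highest competing bid: 115.
Bidder W's bid 80 is not the highest, so Bidder W loses, pays nothing, and earns zero payoff.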